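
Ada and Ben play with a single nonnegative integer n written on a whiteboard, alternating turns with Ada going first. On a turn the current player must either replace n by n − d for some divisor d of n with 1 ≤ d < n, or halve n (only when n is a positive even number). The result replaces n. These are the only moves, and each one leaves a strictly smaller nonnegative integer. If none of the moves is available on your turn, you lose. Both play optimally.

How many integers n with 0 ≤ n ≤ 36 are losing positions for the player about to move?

Positions with no move are L. A position that does have a move is losing for the player to move precisely when every available move leads to a winning position for the opponent. Fill in the labels:
n=0: no move → L
n=1: no move → L
n=2: →1(L), so W
n=3: →2(W) only, which is W, so L
n=4: →3(L), so W
n=5: →4(W) only, which is W, so L
n=6: →3(L), so W
n=7: →6(W) only, which is W, so L
n=8: →7(L), so W
n=9: →6(W), 8(W) — all W, so L
n=10: →5(L), so W
n=11: →10(W) only, which is W, so L
n=12: →9(L), so W
n=13: →12(W) only, which is W, so L
n=14: →7(L), so W
n=15: →10(W), 12(W), 14(W) — all W, so L
n=16: →15(L), so W
n=17: →16(W) only, which is W, so L
n=18: →9(L), so W
n=19: →18(W) only, which is W, so L
n=20: →15(L), so W
n=21: →14(W), 18(W), 20(W) — all W, so L
n=22: →11(L), so W
n=23: →22(W) only, which is W, so L
n=24: →21(L), so W
n=25: →20(W), 24(W) — all W, so L
n=26: →13(L), so W
n=27: →18(W), 24(W), 26(W) — all W, so L
n=28: →21(L), so W
n=29: →28(W) only, which is W, so L
n=30: →15(L), so W
n=31: →30(W) only, which is W, so L
n=32: →31(L), so W
n=33: →22(W), 30(W), 32(W) — all W, so L
n=34: →17(L), so W
n=35: →28(W), 30(W), 34(W) — all W, so L
n=36: →27(L), so W
L entries with 0 ≤ n ≤ 36: n = 0, 1, 3, 5, 7, 9, 11, 13, 15, 17, 19, 21, 23, 25, 27, 29, 31, 33, 35; that makes 19.

19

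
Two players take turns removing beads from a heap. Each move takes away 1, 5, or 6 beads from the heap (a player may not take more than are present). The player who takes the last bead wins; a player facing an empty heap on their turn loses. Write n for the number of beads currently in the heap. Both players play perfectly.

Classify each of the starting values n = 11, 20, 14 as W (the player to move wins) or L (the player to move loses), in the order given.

11: L, 20: W, 14: W

Label each position W (a win for the player to move) or L (a loss). A position with no legal move is L; any other position is W exactly when some move reaches an L, and L when every move reaches a W.
n=0: no move → L
n=1: can move to 0, which is L ⇒ W
n=2: the only move is to 1(W), a W ⇒ L
n=3: can move to 2, which is L ⇒ W
n=4: the only move is to 3(W), a W ⇒ L
n=5: can move to 4, which is L ⇒ W
n=6: can move to 0, which is L ⇒ W
n=7: can move to 2, which is L ⇒ W
n=8: can move to 2, which is L ⇒ W
n=9: can move to 4, which is L ⇒ W
n=10: can move to 4, which is L ⇒ W
n=11: moves to 10(W), 6(W), 5(W); every one is W ⇒ L
n=12: can move to 11, which is L ⇒ W
n=13: moves to 12(W), 8(W), 7(W); every one is W ⇒ L
n=14: can move to 13, which is L ⇒ W
n=15: moves to 14(W), 10(W), 9(W); every one is W ⇒ L
n=16: can move to 15, which is L ⇒ W
n=17: can move to 11, which is L ⇒ W
n=18: can move to 13, which is L ⇒ W
n=19: can move to 13, which is L ⇒ W
n=20: can move to 15, which is L ⇒ W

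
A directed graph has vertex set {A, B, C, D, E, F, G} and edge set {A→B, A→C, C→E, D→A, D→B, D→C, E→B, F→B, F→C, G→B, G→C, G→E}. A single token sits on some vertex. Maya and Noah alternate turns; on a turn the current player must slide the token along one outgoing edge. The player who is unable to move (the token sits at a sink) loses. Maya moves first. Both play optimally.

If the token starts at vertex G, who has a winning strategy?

Build the W/L table. Terminal = L. A non-terminal position is W if it has a move to some L; otherwise it is L.
Every edge goes from a vertex to one that appears earlier in the order B, E, C, A, G, D, F, so processing vertices in that order labels each vertex after all of its successors.
B: no outgoing edge → L
E: →B(L), so W
C: →E(W) only, which is W, so L
A: →C(L), so W
G: →C(L), so W
D: →C(L), so W
F: →C(L), so W
From G Maya can move to C, reaching an L position.

Maya wins.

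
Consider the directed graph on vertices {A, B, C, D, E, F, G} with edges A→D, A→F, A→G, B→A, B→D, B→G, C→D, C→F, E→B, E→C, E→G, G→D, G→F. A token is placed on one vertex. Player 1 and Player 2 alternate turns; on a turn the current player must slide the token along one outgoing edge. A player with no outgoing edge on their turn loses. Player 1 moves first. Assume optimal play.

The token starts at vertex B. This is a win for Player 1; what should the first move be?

Move to D.

Use the standard recursion: the mover loses at a terminal position; elsewhere, the mover wins exactly when some move hands the opponent an L position.
Every edge goes from a vertex to one that appears earlier in the order D, F, G, C, A, B, E, so processing vertices in that order labels each vertex after all of its successors.
D: no outgoing edge → L
F: no outgoing edge → L
G: can move to F, which is L ⇒ W
C: can move to F, which is L ⇒ W
A: can move to F, which is L ⇒ W
B: can move to D, which is L ⇒ W
E: moves to B(W), C(W), G(W); every one is W ⇒ L
From B, the L positions reachable in one move are: D.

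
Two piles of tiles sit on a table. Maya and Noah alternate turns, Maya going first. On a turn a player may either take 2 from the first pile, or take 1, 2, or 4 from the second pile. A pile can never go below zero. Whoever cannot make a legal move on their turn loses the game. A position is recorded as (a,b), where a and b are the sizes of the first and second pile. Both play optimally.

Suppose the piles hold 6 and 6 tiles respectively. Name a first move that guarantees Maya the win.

Move to (4,6).

Classify positions by backward induction: terminal positions (no move available) are L. From any other position, the mover wins iff some move reaches an L.
No move ever increases a pile, so every position that can arise here has a ≤ 6 and b ≤ 6; it is enough to label the cells with 0 ≤ a ≤ 6 and 0 ≤ b ≤ 6.
Every move lowers a or b (never raises either), so fill the grid row by row in increasing a, and left to right within a row: each cell's successors are then already labelled.
      b=0  b=1  b=2  b=3  b=4  b=5  b=6
a=0:    L    W    W    L    W    W    L
a=1:    L    W    W    L    W    W    L
a=2:    W    L    W    W    L    W    W
a=3:    W    L    W    W    L    W    W
a=4:    L    W    W    L    W    W    L
a=5:    L    W    W    L    W    W    L
a=6:    W    L    W    W    L    W    W
Cells with no legal move (terminal, hence L): (0,0), (1,0).
The remaining L cells, each justified by listing all of its moves:
(0,3): moves to (0,2)(W), (0,1)(W); every one is W ⇒ L
(0,6): moves to (0,5)(W), (0,4)(W), (0,2)(W); every one is W ⇒ L
(1,3): moves to (1,2)(W), (1,1)(W); every one is W ⇒ L
(1,6): moves to (1,5)(W), (1,4)(W), (1,2)(W); every one is W ⇒ L
(2,1): moves to (0,1)(W), (2,0)(W); every one is W ⇒ L
(2,4): moves to (0,4)(W), (2,3)(W), (2,2)(W), (2,0)(W); every one is W ⇒ L
(3,1): moves to (1,1)(W), (3,0)(W); every one is W ⇒ L
(3,4): moves to (1,4)(W), (3,3)(W), (3,2)(W), (3,0)(W); every one is W ⇒ L
(4,0): the only move is to (2,0)(W), a W ⇒ L
(4,3): moves to (2,3)(W), (4,2)(W), (4,1)(W); every one is W ⇒ L
(4,6): moves to (2,6)(W), (4,5)(W), (4,4)(W), (4,2)(W); every one is W ⇒ L
(5,0): the only move is to (3,0)(W), a W ⇒ L
(5,3): moves to (3,3)(W), (5,2)(W), (5,1)(W); every one is W ⇒ L
(5,6): moves to (3,6)(W), (5,5)(W), (5,4)(W), (5,2)(W); every one is W ⇒ L
(6,1): moves to (4,1)(W), (6,0)(W); every one is W ⇒ L
(6,4): moves to (4,4)(W), (6,3)(W), (6,2)(W), (6,0)(W); every one is W ⇒ L
Every other cell has at least one move into one of the L cells above, so it is W.
From (6,6), the L positions reachable in one move are: (4,6), (6,4). Any move reaching one of these is winning.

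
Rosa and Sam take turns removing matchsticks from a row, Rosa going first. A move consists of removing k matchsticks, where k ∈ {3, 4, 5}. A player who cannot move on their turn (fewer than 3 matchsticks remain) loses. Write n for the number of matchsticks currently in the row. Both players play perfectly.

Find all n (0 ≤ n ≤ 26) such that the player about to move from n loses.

Positions with no move are L. A position that does have a move is losing for the player to move precisely when every available move leads to a winning position for the opponent. Fill in the labels:
n=0: no move → L
n=1: no move → L
n=2: no move → L
n=3: →0(L), so W
n=4: →1(L), so W
n=5: →2(L), so W
n=6: →2(L), so W
n=7: →2(L), so W
n=8: →5(W), 4(W), 3(W) — all W, so L
n=9: →6(W), 5(W), 4(W) — all W, so L
n=10: →7(W), 6(W), 5(W) — all W, so L
n=11: →8(L), so W
n=12: →9(L), so W
n=13: →10(L), so W
n=14: →10(L), so W
n=15: →10(L), so W
n=16: →13(W), 12(W), 11(W) — all W, so L
n=17: →14(W), 13(W), 12(W) — all W, so L
n=18: →15(W), 14(W), 13(W) — all W, so L
n=19: →16(L), so W
n=20: →17(L), so W
n=21: →18(L), so W
n=22: →18(L), so W
n=23: →18(L), so W
n=24: →21(W), 20(W), 19(W) — all W, so L
n=25: →22(W), 21(W), 20(W) — all W, so L
n=26: →23(W), 22(W), 21(W) — all W, so L
The losing starting values of n are exactly the entries labelled L in this table (12 of them).

0, 1, 2, 8, 9, 10, 16, 17, 18, 24, 25, 26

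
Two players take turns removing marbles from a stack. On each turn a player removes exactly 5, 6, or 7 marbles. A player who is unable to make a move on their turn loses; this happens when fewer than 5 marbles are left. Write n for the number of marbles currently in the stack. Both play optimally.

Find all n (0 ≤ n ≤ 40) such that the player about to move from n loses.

Build the W/L table. Terminal = L. A non-terminal position is W if it has a move to some L; otherwise it is L.
n=0: no move → L
n=1: no move → L
n=2: no move → L
n=3: no move → L
n=4: no move → L
n=5: →0(L), so W
n=6: →1(L), so W
n=7: →2(L), so W
n=8: →3(L), so W
n=9: →4(L), so W
n=10: →4(L), so W
n=11: →4(L), so W
n=12: →7(W), 6(W), 5(W) — all W, so L
n=13: →8(W), 7(W), 6(W) — all W, so L
n=14: →9(W), 8(W), 7(W) — all W, so L
n=15: →10(W), 9(W), 8(W) — all W, so L
n=16: →11(W), 10(W), 9(W) — all W, so L
n=17: →12(L), so W
n=18: →13(L), so W
n=19: →14(L), so W
n=20: →15(L), so W
n=21: →16(L), so W
n=22: →16(L), so W
n=23: →16(L), so W
n=24: →19(W), 18(W), 17(W) — all W, so L
n=25: →20(W), 19(W), 18(W) — all W, so L
n=26: →21(W), 20(W), 19(W) — all W, so L
n=27: →22(W), 21(W), 20(W) — all W, so L
n=28: →23(W), 22(W), 21(W) — all W, so L
n=29: →24(L), so W
n=30: →25(L), so W
n=31: →26(L), so W
n=32: →27(L), so W
n=33: →28(L), so W
n=34: →28(L), so W
n=35: →28(L), so W
n=36: →31(W), 30(W), 29(W) — all W, so L
n=37: →32(W), 31(W), 30(W) — all W, so L
n=38: →33(W), 32(W), 31(W) — all W, so L
n=39: →34(W), 33(W), 32(W) — all W, so L
n=40: →35(W), 34(W), 33(W) — all W, so L
The losing starting values of n are exactly the entries labelled L in this table (20 of them).

0, 1, 2, 3, 4, 12, 13, 14, 15, 16, 24, 25, 26, 27, 28, 36, 37, 38, 39, 40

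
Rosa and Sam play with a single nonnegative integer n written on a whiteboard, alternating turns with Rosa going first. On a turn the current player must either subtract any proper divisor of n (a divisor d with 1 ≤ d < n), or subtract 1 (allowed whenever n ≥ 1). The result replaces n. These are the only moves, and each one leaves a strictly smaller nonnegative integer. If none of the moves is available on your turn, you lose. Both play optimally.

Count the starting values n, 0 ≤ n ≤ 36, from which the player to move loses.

18

Use the standard recursion: the mover loses at a terminal position; elsewhere, the mover wins exactly when some move hands the opponent an L position.
n=0: no move → L
n=1: →0(L), so W
n=2: →1(W) only, which is W, so L
n=3: →2(L), so W
n=4: →2(L), so W
n=5: →4(W) only, which is W, so L
n=6: →5(L), so W
n=7: →6(W) only, which is W, so L
n=8: →7(L), so W
n=9: →6(W), 8(W) — all W, so L
n=10: →5(L), so W
n=11: →10(W) only, which is W, so L
n=12: →9(L), so W
n=13: →12(W) only, which is W, so L
n=14: →7(L), so W
n=15: →10(W), 12(W), 14(W) — all W, so L
n=16: →15(L), so W
n=17: →16(W) only, which is W, so L
n=18: →9(L), so W
n=19: →18(W) only, which is W, so L
n=20: →15(L), so W
n=21: →14(W), 18(W), 20(W) — all W, so L
n=22: →11(L), so W
n=23: →22(W) only, which is W, so L
n=24: →21(L), so W
n=25: →20(W), 24(W) — all W, so L
n=26: →13(L), so W
n=27: →18(W), 24(W), 26(W) — all W, so L
n=28: →21(L), so W
n=29: →28(W) only, which is W, so L
n=30: →15(L), so W
n=31: →30(W) only, which is W, so L
n=32: →31(L), so W
n=33: →22(W), 30(W), 32(W) — all W, so L
n=34: →17(L), so W
n=35: →28(W), 30(W), 34(W) — all W, so L
n=36: →27(L), so W
L entries with 0 ≤ n ≤ 36: n = 0, 2, 5, 7, 9, 11, 13, 15, 17, 19, 21, 23, 25, 27, 29, 31, 33, 35; that makes 18.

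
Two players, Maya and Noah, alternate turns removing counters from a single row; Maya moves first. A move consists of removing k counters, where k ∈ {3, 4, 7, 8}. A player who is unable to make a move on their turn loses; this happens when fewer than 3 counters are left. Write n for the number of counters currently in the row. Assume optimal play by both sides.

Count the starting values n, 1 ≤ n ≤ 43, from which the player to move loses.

11

Classify positions by backward induction: terminal positions (no move available) are L. From any other position, the mover wins iff some move reaches an L.
n=0: no move → L
n=1: no move → L
n=2: no move → L
n=3: W (go to 0, an L position)
n=4: W (go to 1, an L position)
n=5: W (go to 2, an L position)
n=6: W (go to 2, an L position)
n=7: W (go to 0, an L position)
n=8: W (go to 1, an L position)
n=9: W (go to 2, an L position)
n=10: W (go to 2, an L position)
n=11: L (options 8(W), 7(W), 4(W), 3(W) are all W)
n=12: L (options 9(W), 8(W), 5(W), 4(W) are all W)
n=13: L (options 10(W), 9(W), 6(W), 5(W) are all W)
n=14: W (go to 11, an L position)
n=15: W (go to 12, an L position)
n=16: W (go to 13, an L position)
n=17: W (go to 13, an L position)
n=18: W (go to 11, an L position)
n=19: W (go to 12, an L position)
n=20: W (go to 13, an L position)
n=21: W (go to 13, an L position)
n=22: L (options 19(W), 18(W), 15(W), 14(W) are all W)
n=23: L (options 20(W), 19(W), 16(W), 15(W) are all W)
n=24: L (options 21(W), 20(W), 17(W), 16(W) are all W)
n=25: W (go to 22, an L position)
n=26: W (go to 23, an L position)
n=27: W (go to 24, an L position)
n=28: W (go to 24, an L position)
n=29: W (go to 22, an L position)
n=30: W (go to 23, an L position)
n=31: W (go to 24, an L position)
n=32: W (go to 24, an L position)
n=33: L (options 30(W), 29(W), 26(W), 25(W) are all W)
n=34: L (options 31(W), 30(W), 27(W), 26(W) are all W)
n=35: L (options 32(W), 31(W), 28(W), 27(W) are all W)
n=36: W (go to 33, an L position)
n=37: W (go to 34, an L position)
n=38: W (go to 35, an L position)
n=39: W (go to 35, an L position)
n=40: W (go to 33, an L position)
n=41: W (go to 34, an L position)
n=42: W (go to 35, an L position)
n=43: W (go to 35, an L position)
L entries with 1 ≤ n ≤ 43 (n=0 is outside the asked range and is not counted): n = 1, 2, 11, 12, 13, 22, 23, 24, 33, 34, 35; that makes 11.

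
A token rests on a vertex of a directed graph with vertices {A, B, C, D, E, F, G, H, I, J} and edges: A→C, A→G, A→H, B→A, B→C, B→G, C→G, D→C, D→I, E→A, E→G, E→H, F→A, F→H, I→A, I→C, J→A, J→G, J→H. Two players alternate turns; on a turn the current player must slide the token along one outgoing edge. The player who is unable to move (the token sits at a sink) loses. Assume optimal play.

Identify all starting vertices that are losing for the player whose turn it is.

Compute win/loss labels from the base case upward. A position with no move is L. Any other position is W if it can reach an L in one move, else L.
Every edge goes from a vertex to one that appears earlier in the order G, H, C, A, J, E, B, F, I, D, so processing vertices in that order labels each vertex after all of its successors.
G: no outgoing edge → L
H: no outgoing edge → L
C: →G(L), so W
A: →H(L), so W
J: →H(L), so W
E: →H(L), so W
B: →G(L), so W
F: →H(L), so W
I: →A(W), C(W) — all W, so L
D: →I(L), so W
Reading off the rows marked L gives the requested list; there are 3 such vertices.

G, H, I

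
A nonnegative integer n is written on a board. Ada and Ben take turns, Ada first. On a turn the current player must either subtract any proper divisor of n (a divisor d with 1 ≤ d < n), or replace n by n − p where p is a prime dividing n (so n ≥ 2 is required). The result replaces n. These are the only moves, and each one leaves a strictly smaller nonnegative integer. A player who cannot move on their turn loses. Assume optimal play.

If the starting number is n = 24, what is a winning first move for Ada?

Move to 20.

Label each position W (a win for the player to move) or L (a loss). A position with no legal move is L; any other position is W exactly when some move reaches an L, and L when every move reaches a W.
n=0: no move → L
n=1: no move → L
n=2: →0(L), so W
n=3: →0(L), so W
n=4: →2(W), 3(W) — all W, so L
n=5: →0(L), so W
n=6: →4(L), so W
n=7: →0(L), so W
n=8: →4(L), so W
n=9: →6(W), 8(W) — all W, so L
n=10: →9(L), so W
n=11: →0(L), so W
n=12: →9(L), so W
n=13: →0(L), so W
n=14: →7(W), 12(W), 13(W) — all W, so L
n=15: →14(L), so W
n=16: →14(L), so W
n=17: →0(L), so W
n=18: →9(L), so W
n=19: →0(L), so W
n=20: →10(W), 15(W), 16(W), 18(W), 19(W) — all W, so L
n=21: →14(L), so W
n=22: →20(L), so W
n=23: →0(L), so W
n=24: →20(L), so W
From 24, the L positions reachable in one move are: 20.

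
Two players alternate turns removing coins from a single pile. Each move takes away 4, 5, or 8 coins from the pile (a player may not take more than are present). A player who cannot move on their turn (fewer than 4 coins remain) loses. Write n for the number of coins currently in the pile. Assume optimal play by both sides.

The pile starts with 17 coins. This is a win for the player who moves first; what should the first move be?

Remove 4, leaving 13.

Work bottom-up. With no move the player to move loses. Otherwise the position is W if at least one move leads to an L position for the opponent, and L if every move leads to a W.
n=0: no move → L
n=1: no move → L
n=2: no move → L
n=3: no move → L
n=4: reaches L-position 0 → W
n=5: reaches L-position 1 → W
n=6: reaches L-position 2 → W
n=7: reaches L-position 3 → W
n=8: reaches L-position 3 → W
n=9: reaches L-position 1 → W
n=10: reaches L-position 2 → W
n=11: reaches L-position 3 → W
n=12: only reaches 8(W), 7(W), 4(W), all W → L
n=13: only reaches 9(W), 8(W), 5(W), all W → L
n=14: only reaches 10(W), 9(W), 6(W), all W → L
n=15: only reaches 11(W), 10(W), 7(W), all W → L
n=16: reaches L-position 12 → W
n=17: reaches L-position 13 → W
From 17, the L positions reachable in one move are: 13, 12. Any move reaching one of these is winning.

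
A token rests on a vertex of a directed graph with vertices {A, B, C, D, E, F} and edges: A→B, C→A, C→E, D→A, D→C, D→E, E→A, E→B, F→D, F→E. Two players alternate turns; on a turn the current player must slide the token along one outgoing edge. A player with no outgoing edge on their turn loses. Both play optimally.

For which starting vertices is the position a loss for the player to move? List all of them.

Build the W/L table. Terminal = L. A non-terminal position is W if it has a move to some L; otherwise it is L.
Every edge goes from a vertex to one that appears earlier in the order B, A, E, C, D, F, so processing vertices in that order labels each vertex after all of its successors.
B: no outgoing edge → L
A: W (go to B, an L position)
E: W (go to B, an L position)
C: L (options E(W), A(W) are all W)
D: W (go to C, an L position)
F: L (options D(W), E(W) are all W)
Reading off the rows marked L gives the requested list; there are 3 such vertices.

B, C, F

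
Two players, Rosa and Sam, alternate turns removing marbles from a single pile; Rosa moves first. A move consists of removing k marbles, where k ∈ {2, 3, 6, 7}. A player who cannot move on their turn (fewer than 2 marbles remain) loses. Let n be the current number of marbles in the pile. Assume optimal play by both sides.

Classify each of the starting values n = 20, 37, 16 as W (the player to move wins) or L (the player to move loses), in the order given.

20: W, 37: L, 16: W

Compute win/loss labels from the base case upward. A position with no move is L. Any other position is W if it can reach an L in one move, else L.
n=0: no move → L
n=1: no move → L
n=2: can move to 0, which is L ⇒ W
n=3: can move to 1, which is L ⇒ W
n=4: can move to 1, which is L ⇒ W
n=5: moves to 3(W), 2(W); every one is W ⇒ L
n=6: can move to 0, which is L ⇒ W
n=7: can move to 5, which is L ⇒ W
n=8: can move to 5, which is L ⇒ W
n=9: moves to 7(W), 6(W), 3(W), 2(W); every one is W ⇒ L
n=10: moves to 8(W), 7(W), 4(W), 3(W); every one is W ⇒ L
n=11: can move to 9, which is L ⇒ W
n=12: can move to 10, which is L ⇒ W
n=13: can move to 10, which is L ⇒ W
n=14: moves to 12(W), 11(W), 8(W), 7(W); every one is W ⇒ L
n=15: can move to 9, which is L ⇒ W
n=16: can move to 14, which is L ⇒ W
n=17: can move to 14, which is L ⇒ W
n=18: moves to 16(W), 15(W), 12(W), 11(W); every one is W ⇒ L
n=19: moves to 17(W), 16(W), 13(W), 12(W); every one is W ⇒ L
n=20: can move to 18, which is L ⇒ W
n=21: can move to 19, which is L ⇒ W
n=22: can move to 19, which is L ⇒ W
n=23: moves to 21(W), 20(W), 17(W), 16(W); every one is W ⇒ L
n=24: can move to 18, which is L ⇒ W
n=25: can move to 23, which is L ⇒ W
n=26: can move to 23, which is L ⇒ W
n=27: moves to 25(W), 24(W), 21(W), 20(W); every one is W ⇒ L
n=28: moves to 26(W), 25(W), 22(W), 21(W); every one is W ⇒ L
n=29: can move to 27, which is L ⇒ W
n=30: can move to 28, which is L ⇒ W
n=31: can move to 28, which is L ⇒ W
n=32: moves to 30(W), 29(W), 26(W), 25(W); every one is W ⇒ L
n=33: can move to 27, which is L ⇒ W
n=34: can move to 32, which is L ⇒ W
n=35: can move to 32, which is L ⇒ W
n=36: moves to 34(W), 33(W), 30(W), 29(W); every one is W ⇒ L
n=37: moves to 35(W), 34(W), 31(W), 30(W); every one is W ⇒ L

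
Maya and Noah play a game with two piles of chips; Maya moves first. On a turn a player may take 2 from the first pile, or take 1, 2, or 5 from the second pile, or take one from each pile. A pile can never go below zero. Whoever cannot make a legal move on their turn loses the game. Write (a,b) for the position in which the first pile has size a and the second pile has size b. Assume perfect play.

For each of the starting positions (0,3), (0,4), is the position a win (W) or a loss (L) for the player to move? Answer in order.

(0,3): L, (0,4): W

Classify positions by backward induction: terminal positions (no move available) are L. From any other position, the mover wins iff some move reaches an L.
No move ever increases a pile, so every position that can arise here has a ≤ 0 and b ≤ 4; it is enough to label the cells with 0 ≤ a ≤ 0 and 0 ≤ b ≤ 4.
Every move lowers a or b (never raises either), so fill the grid row by row in increasing a, and left to right within a row: each cell's successors are then already labelled.
      b=0  b=1  b=2  b=3  b=4
a=0:    L    W    W    L    W
Cells with no legal move (terminal, hence L): (0,0).
The remaining L cells, each justified by listing all of its moves:
(0,3): L (options (0,2)(W), (0,1)(W) are all W)
Every other cell has at least one move into one of the L cells above, so it is W.
(0,3): one of the L cells justified above, so L
(0,4): the move to (0,3) reaches an L cell, so W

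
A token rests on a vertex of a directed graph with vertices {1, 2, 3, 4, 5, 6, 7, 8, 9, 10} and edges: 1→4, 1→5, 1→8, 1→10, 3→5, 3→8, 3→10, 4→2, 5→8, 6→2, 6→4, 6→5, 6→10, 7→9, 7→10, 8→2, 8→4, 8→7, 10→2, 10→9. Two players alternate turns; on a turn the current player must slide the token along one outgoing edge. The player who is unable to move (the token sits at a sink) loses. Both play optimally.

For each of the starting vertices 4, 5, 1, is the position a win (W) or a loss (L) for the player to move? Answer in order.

Work bottom-up. With no move the player to move loses. Otherwise the position is W if at least one move leads to an L position for the opponent, and L if every move leads to a W.
Every edge goes from a vertex to one that appears earlier in the order 2, 9, 10, 7, 4, 8, 5, 6, 3, 1, so processing vertices in that order labels each vertex after all of its successors.
2: no outgoing edge → L
9: no outgoing edge → L
10: W (go to 9, an L position)
7: W (go to 9, an L position)
4: W (go to 2, an L position)
8: W (go to 2, an L position)
5: L (sole option 8(W) is W)
6: W (go to 5, an L position)
3: W (go to 5, an L position)
1: W (go to 5, an L position)

4: W, 5: L, 1: W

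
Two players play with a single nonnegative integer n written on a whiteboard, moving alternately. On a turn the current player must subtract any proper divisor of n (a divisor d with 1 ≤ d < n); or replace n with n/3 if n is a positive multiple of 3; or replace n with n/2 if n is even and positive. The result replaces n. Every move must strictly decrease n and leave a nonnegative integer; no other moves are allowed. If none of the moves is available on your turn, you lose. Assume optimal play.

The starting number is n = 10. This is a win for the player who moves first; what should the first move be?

Use the standard recursion: the mover loses at a terminal position; elsewhere, the mover wins exactly when some move hands the opponent an L position.
n=0: no move → L
n=1: no move → L
n=2: reaches L-position 1 → W
n=3: reaches L-position 1 → W
n=4: only reaches 2(W), 3(W), all W → L
n=5: reaches L-position 4 → W
n=6: reaches L-position 4 → W
n=7: only reaches 6(W), which is W → L
n=8: reaches L-position 4 → W
n=9: only reaches 3(W), 6(W), 8(W), all W → L
n=10: reaches L-position 9 → W
From 10, the L positions reachable in one move are: 9.

Move to 9.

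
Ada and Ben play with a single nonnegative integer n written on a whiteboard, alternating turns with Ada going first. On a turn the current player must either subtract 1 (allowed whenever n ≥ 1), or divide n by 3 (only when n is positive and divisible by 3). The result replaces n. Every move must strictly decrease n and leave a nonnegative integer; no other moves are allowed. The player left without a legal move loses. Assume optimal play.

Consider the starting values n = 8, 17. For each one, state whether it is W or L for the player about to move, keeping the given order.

Work bottom-up. With no move the player to move loses. Otherwise the position is W if at least one move leads to an L position for the opponent, and L if every move leads to a W.
n=0: no move → L
n=1: can move to 0, which is L ⇒ W
n=2: the only move is to 1(W), a W ⇒ L
n=3: can move to 2, which is L ⇒ W
n=4: the only move is to 3(W), a W ⇒ L
n=5: can move to 4, which is L ⇒ W
n=6: can move to 2, which is L ⇒ W
n=7: the only move is to 6(W), a W ⇒ L
n=8: can move to 7, which is L ⇒ W
n=9: moves to 3(W), 8(W); every one is W ⇒ L
n=10: can move to 9, which is L ⇒ W
n=11: the only move is to 10(W), a W ⇒ L
n=12: can move to 4, which is L ⇒ W
n=13: the only move is to 12(W), a W ⇒ L
n=14: can move to 13, which is L ⇒ W
n=15: moves to 5(W), 14(W); every one is W ⇒ L
n=16: can move to 15, which is L ⇒ W
n=17: the only move is to 16(W), a W ⇒ L

8: W, 17: L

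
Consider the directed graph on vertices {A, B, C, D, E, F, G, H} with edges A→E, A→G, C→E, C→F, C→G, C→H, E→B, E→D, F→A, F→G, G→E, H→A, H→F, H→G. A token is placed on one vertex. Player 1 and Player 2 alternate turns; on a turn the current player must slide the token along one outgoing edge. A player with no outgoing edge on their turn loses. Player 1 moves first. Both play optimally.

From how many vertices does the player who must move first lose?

Compute win/loss labels from the base case upward. A position with no move is L. Any other position is W if it can reach an L in one move, else L.
Every edge goes from a vertex to one that appears earlier in the order D, B, E, G, A, F, H, C, so processing vertices in that order labels each vertex after all of its successors.
D: no outgoing edge → L
B: no outgoing edge → L
E: can move to B, which is L ⇒ W
G: the only move is to E(W), a W ⇒ L
A: can move to G, which is L ⇒ W
F: can move to G, which is L ⇒ W
H: can move to G, which is L ⇒ W
C: can move to G, which is L ⇒ W
The L vertices are B, D, G; that is 3 in all.

3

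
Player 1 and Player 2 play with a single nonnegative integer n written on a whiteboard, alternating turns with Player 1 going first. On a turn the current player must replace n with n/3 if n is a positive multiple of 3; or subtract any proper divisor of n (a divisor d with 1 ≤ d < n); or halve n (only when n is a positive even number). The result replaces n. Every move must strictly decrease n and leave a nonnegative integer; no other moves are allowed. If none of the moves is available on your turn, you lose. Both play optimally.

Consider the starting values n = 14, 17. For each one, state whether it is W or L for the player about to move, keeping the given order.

14: W, 17: L

Compute win/loss labels from the base case upward. A position with no move is L. Any other position is W if it can reach an L in one move, else L.
n=0: no move → L
n=1: no move → L
n=2: →1(L), so W
n=3: →1(L), so W
n=4: →2(W), 3(W) — all W, so L
n=5: →4(L), so W
n=6: →4(L), so W
n=7: →6(W) only, which is W, so L
n=8: →4(L), so W
n=9: →3(W), 6(W), 8(W) — all W, so L
n=10: →9(L), so W
n=11: →10(W) only, which is W, so L
n=12: →4(L), so W
n=13: →12(W) only, which is W, so L
n=14: →7(L), so W
n=15: →5(W), 10(W), 12(W), 14(W) — all W, so L
n=16: →15(L), so W
n=17: →16(W) only, which is W, so L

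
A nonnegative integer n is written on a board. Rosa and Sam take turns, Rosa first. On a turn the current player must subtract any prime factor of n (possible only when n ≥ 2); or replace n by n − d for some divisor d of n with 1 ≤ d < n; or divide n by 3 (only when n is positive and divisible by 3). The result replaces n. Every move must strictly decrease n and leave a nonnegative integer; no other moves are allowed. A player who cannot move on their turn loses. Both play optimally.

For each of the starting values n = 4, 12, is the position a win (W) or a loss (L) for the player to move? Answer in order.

Compute win/loss labels from the base case upward. A position with no move is L. Any other position is W if it can reach an L in one move, else L.
n=0: no move → L
n=1: no move → L
n=2: →0(L), so W
n=3: →0(L), so W
n=4: →2(W), 3(W) — all W, so L
n=5: →0(L), so W
n=6: →4(L), so W
n=7: →0(L), so W
n=8: →4(L), so W
n=9: →3(W), 6(W), 8(W) — all W, so L
n=10: →9(L), so W
n=11: →0(L), so W
n=12: →4(L), so W

4: L, 12: W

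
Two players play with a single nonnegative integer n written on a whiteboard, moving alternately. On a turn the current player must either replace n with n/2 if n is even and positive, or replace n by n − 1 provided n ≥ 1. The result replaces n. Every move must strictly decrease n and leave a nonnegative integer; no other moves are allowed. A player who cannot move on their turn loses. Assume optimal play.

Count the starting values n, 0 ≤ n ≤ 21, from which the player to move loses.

11

Classify positions by backward induction: terminal positions (no move available) are L. From any other position, the mover wins iff some move reaches an L.
n=0: no move → L
n=1: reaches L-position 0 → W
n=2: only reaches 1(W), which is W → L
n=3: reaches L-position 2 → W
n=4: reaches L-position 2 → W
n=5: only reaches 4(W), which is W → L
n=6: reaches L-position 5 → W
n=7: only reaches 6(W), which is W → L
n=8: reaches L-position 7 → W
n=9: only reaches 8(W), which is W → L
n=10: reaches L-position 5 → W
n=11: only reaches 10(W), which is W → L
n=12: reaches L-position 11 → W
n=13: only reaches 12(W), which is W → L
n=14: reaches L-position 7 → W
n=15: only reaches 14(W), which is W → L
n=16: reaches L-position 15 → W
n=17: only reaches 16(W), which is W → L
n=18: reaches L-position 9 → W
n=19: only reaches 18(W), which is W → L
n=20: reaches L-position 19 → W
n=21: only reaches 20(W), which is W → L
L entries with 0 ≤ n ≤ 21: n = 0, 2, 5, 7, 9, 11, 13, 15, 17, 19, 21; that makes 11.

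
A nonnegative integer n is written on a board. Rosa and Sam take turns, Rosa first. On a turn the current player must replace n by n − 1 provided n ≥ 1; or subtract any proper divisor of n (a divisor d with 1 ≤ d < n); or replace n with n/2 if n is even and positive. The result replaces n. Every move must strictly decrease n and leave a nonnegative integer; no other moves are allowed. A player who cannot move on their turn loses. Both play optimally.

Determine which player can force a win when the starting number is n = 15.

Sam wins.

Label each position W (a win for the player to move) or L (a loss). A position with no legal move is L; any other position is W exactly when some move reaches an L, and L when every move reaches a W.
n=0: no move → L
n=1: →0(L), so W
n=2: →1(W) only, which is W, so L
n=3: →2(L), so W
n=4: →2(L), so W
n=5: →4(W) only, which is W, so L
n=6: →5(L), so W
n=7: →6(W) only, which is W, so L
n=8: →7(L), so W
n=9: →6(W), 8(W) — all W, so L
n=10: →5(L), so W
n=11: →10(W) only, which is W, so L
n=12: →9(L), so W
n=13: →12(W) only, which is W, so L
n=14: →7(L), so W
n=15: →10(W), 12(W), 14(W) — all W, so L
The starting position 15 is L: whatever Rosa does, the opponent receives a W position.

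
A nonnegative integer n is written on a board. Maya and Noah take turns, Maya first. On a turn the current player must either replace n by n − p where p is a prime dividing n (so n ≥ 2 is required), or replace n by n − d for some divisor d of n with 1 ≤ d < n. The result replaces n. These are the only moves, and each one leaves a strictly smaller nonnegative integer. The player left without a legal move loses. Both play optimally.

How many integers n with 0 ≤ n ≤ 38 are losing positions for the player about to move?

Work bottom-up. With no move the player to move loses. Otherwise the position is W if at least one move leads to an L position for the opponent, and L if every move leads to a W.
n=0: no move → L
n=1: no move → L
n=2: →0(L), so W
n=3: →0(L), so W
n=4: →2(W), 3(W) — all W, so L
n=5: →0(L), so W
n=6: →4(L), so W
n=7: →0(L), so W
n=8: →4(L), so W
n=9: →6(W), 8(W) — all W, so L
n=10: →9(L), so W
n=11: →0(L), so W
n=12: →9(L), so W
n=13: →0(L), so W
n=14: →7(W), 12(W), 13(W) — all W, so L
n=15: →14(L), so W
n=16: →14(L), so W
n=17: →0(L), so W
n=18: →9(L), so W
n=19: →0(L), so W
n=20: →10(W), 15(W), 16(W), 18(W), 19(W) — all W, so L
n=21: →14(L), so W
n=22: →20(L), so W
n=23: →0(L), so W
n=24: →20(L), so W
n=25: →20(L), so W
n=26: →13(W), 24(W), 25(W) — all W, so L
n=27: →26(L), so W
n=28: →14(L), so W
n=29: →0(L), so W
n=30: →20(L), so W
n=31: →0(L), so W
n=32: →16(W), 24(W), 28(W), 30(W), 31(W) — all W, so L
n=33: →32(L), so W
n=34: →32(L), so W
n=35: →28(W), 30(W), 34(W) — all W, so L
n=36: →32(L), so W
n=37: →0(L), so W
n=38: →19(W), 36(W), 37(W) — all W, so L
L entries with 0 ≤ n ≤ 38: n = 0, 1, 4, 9, 14, 20, 26, 32, 35, 38; that makes 10.

10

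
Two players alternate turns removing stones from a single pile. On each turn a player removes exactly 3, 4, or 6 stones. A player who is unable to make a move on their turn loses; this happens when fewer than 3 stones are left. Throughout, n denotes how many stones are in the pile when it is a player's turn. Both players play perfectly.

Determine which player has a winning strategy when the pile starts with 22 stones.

Classify positions by backward induction: terminal positions (no move available) are L. From any other position, the mover wins iff some move reaches an L.
n=0: no move → L
n=1: no move → L
n=2: no move → L
n=3: W (go to 0, an L position)
n=4: W (go to 1, an L position)
n=5: W (go to 2, an L position)
n=6: W (go to 2, an L position)
n=7: W (go to 1, an L position)
n=8: W (go to 2, an L position)
n=9: L (options 6(W), 5(W), 3(W) are all W)
n=10: L (options 7(W), 6(W), 4(W) are all W)
n=11: L (options 8(W), 7(W), 5(W) are all W)
n=12: W (go to 9, an L position)
n=13: W (go to 10, an L position)
n=14: W (go to 11, an L position)
n=15: W (go to 11, an L position)
n=16: W (go to 10, an L position)
n=17: W (go to 11, an L position)
n=18: L (options 15(W), 14(W), 12(W) are all W)
n=19: L (options 16(W), 15(W), 13(W) are all W)
n=20: L (options 17(W), 16(W), 14(W) are all W)
n=21: W (go to 18, an L position)
n=22: W (go to 19, an L position)
The starting position 22 is W: the player to move should remove 3, leaving 19, handing over an L position.

The first player wins.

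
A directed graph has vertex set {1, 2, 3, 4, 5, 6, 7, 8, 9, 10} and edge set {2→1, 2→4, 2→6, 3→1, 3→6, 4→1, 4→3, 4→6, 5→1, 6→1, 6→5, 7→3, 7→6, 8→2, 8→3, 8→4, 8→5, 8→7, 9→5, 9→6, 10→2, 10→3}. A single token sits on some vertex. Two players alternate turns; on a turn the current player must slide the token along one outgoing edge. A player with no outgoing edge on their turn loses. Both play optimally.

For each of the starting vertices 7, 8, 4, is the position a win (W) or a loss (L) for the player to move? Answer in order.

7: L, 8: W, 4: W

Use the standard recursion: the mover loses at a terminal position; elsewhere, the mover wins exactly when some move hands the opponent an L position.
Every edge goes from a vertex to one that appears earlier in the order 1, 5, 6, 3, 9, 4, 7, 2, 10, 8, so processing vertices in that order labels each vertex after all of its successors.
1: no outgoing edge → L
5: →1(L), so W
6: →1(L), so W
3: →1(L), so W
9: →6(W), 5(W) — all W, so L
4: →1(L), so W
7: →3(W), 6(W) — all W, so L
2: →1(L), so W
10: →2(W), 3(W) — all W, so L
8: →7(L), so W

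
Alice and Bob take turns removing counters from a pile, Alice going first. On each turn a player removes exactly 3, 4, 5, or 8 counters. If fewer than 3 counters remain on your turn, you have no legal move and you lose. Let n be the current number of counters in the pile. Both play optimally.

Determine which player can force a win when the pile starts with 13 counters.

Compute win/loss labels from the base case upward. A position with no move is L. Any other position is W if it can reach an L in one move, else L.
n=0: no move → L
n=1: no move → L
n=2: no move → L
n=3: W (go to 0, an L position)
n=4: W (go to 1, an L position)
n=5: W (go to 2, an L position)
n=6: W (go to 2, an L position)
n=7: W (go to 2, an L position)
n=8: W (go to 0, an L position)
n=9: W (go to 1, an L position)
n=10: W (go to 2, an L position)
n=11: L (options 8(W), 7(W), 6(W), 3(W) are all W)
n=12: L (options 9(W), 8(W), 7(W), 4(W) are all W)
n=13: L (options 10(W), 9(W), 8(W), 5(W) are all W)
Every move from 13 reaches a W position, so the mover loses.

Bob wins.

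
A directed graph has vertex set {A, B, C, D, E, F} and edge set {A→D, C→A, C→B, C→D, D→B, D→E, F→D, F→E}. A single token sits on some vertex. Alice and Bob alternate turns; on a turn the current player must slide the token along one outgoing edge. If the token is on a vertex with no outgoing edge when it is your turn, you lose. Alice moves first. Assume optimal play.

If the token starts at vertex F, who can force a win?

Label each position W (a win for the player to move) or L (a loss). A position with no legal move is L; any other position is W exactly when some move reaches an L, and L when every move reaches a W.
Every edge goes from a vertex to one that appears earlier in the order B, E, D, A, F, C, so processing vertices in that order labels each vertex after all of its successors.
B: no outgoing edge → L
E: no outgoing edge → L
D: W (go to E, an L position)
A: L (sole option D(W) is W)
F: W (go to E, an L position)
C: W (go to A, an L position)
The starting position F is W: Alice should move to E, handing over an L position.

Alice wins.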